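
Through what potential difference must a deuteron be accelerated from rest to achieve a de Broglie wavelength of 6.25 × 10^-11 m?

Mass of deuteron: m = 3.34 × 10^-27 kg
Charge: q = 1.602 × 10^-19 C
1.05 × 10^-1 V

From λ = h/√(2mqV), we solve for V:

λ² = h²/(2mqV)
V = h²/(2mqλ²)
V = (6.626 × 10^-34 J·s)² / (2 × 3.34 × 10^-27 kg × 1.602 × 10^-19 C × (6.25 × 10^-11 m)²)
V = 1.05 × 10^-1 V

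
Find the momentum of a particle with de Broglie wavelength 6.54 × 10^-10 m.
1.01 × 10^-24 kg·m/s

From the de Broglie relation λ = h/p, we solve for p:

p = h/λ
p = (6.626 × 10^-34 J·s) / (6.54 × 10^-10 m)
p = 1.01 × 10^-24 kg·m/s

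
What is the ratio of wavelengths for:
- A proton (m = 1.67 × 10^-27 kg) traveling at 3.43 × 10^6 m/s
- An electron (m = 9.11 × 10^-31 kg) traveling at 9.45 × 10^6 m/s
λ₁/λ₂ = 1.50 × 10^-3

Using λ = h/(mv):

λ₁ = h/(m₁v₁) = 1.16 × 10^-13 m
λ₂ = h/(m₂v₂) = 7.70 × 10^-11 m

Ratio λ₁/λ₂ = (m₂v₂)/(m₁v₁)
         = (9.11 × 10^-31 kg × 9.45 × 10^6 m/s) / (1.67 × 10^-27 kg × 3.43 × 10^6 m/s)
         = 1.50 × 10^-3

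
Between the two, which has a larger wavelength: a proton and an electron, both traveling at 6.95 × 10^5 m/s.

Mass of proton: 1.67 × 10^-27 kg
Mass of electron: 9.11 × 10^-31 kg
The electron has the longer wavelength.

Using λ = h/(mv), since both particles have the same velocity, the wavelength depends only on mass.

For proton: λ₁ = h/(m₁v) = 5.71 × 10^-13 m
For electron: λ₂ = h/(m₂v) = 1.05 × 10^-9 m

Since λ ∝ 1/m at constant velocity, the lighter particle has the longer wavelength.

The electron has the longer de Broglie wavelength.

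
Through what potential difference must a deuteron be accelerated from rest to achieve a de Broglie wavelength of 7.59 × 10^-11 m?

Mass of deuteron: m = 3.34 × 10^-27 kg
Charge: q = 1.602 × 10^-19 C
7.12 × 10^-2 V

From λ = h/√(2mqV), we solve for V:

λ² = h²/(2mqV)
V = h²/(2mqλ²)
V = (6.626 × 10^-34 J·s)² / (2 × 3.34 × 10^-27 kg × 1.602 × 10^-19 C × (7.59 × 10^-11 m)²)
V = 7.12 × 10^-2 V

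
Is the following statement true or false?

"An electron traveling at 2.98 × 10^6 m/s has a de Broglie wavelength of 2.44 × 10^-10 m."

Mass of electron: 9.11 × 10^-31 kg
True

The claim is correct.

Using λ = h/(mv):
λ = (6.626 × 10^-34 J·s) / (9.11 × 10^-31 kg × 2.98 × 10^6 m/s)
λ = 2.44 × 10^-10 m

This matches the claimed value.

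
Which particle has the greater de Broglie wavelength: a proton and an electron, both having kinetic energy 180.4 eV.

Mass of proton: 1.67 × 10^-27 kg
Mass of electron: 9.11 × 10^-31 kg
The electron has the longer wavelength.

Using λ = h/√(2mKE):

For proton: λ₁ = h/√(2m₁KE) = 2.13 × 10^-12 m
For electron: λ₂ = h/√(2m₂KE) = 9.13 × 10^-11 m

Since λ ∝ 1/√m at constant kinetic energy, the lighter particle has the longer wavelength.

The electron has the longer de Broglie wavelength.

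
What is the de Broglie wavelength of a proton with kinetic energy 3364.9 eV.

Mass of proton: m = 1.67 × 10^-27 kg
4.94 × 10^-13 m

Using λ = h/√(2mKE):

First convert KE to Joules: KE = 3364.9 eV = 5.391 × 10^-16 J

λ = h/√(2mKE)
λ = (6.626 × 10^-34 J·s) / √(2 × 1.67 × 10^-27 kg × 5.391 × 10^-16 J)
λ = 4.94 × 10^-13 m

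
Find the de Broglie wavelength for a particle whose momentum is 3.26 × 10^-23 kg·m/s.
2.03 × 10^-11 m

Using the de Broglie relation λ = h/p:

λ = h/p
λ = (6.626 × 10^-34 J·s) / (3.26 × 10^-23 kg·m/s)
λ = 2.03 × 10^-11 m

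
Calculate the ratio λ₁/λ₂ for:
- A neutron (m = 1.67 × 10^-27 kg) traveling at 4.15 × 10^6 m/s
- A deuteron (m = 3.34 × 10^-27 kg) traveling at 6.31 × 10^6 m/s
λ₁/λ₂ = 3.04

Using λ = h/(mv):

λ₁ = h/(m₁v₁) = 9.56 × 10^-14 m
λ₂ = h/(m₂v₂) = 3.14 × 10^-14 m

Ratio λ₁/λ₂ = (m₂v₂)/(m₁v₁)
         = (3.34 × 10^-27 kg × 6.31 × 10^6 m/s) / (1.67 × 10^-27 kg × 4.15 × 10^6 m/s)
         = 3.04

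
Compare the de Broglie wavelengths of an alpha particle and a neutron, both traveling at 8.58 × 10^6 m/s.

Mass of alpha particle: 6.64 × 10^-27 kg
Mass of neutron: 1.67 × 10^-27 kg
The neutron has the longer wavelength.

Using λ = h/(mv), since both particles have the same velocity, the wavelength depends only on mass.

For alpha particle: λ₁ = h/(m₁v) = 1.16 × 10^-14 m
For neutron: λ₂ = h/(m₂v) = 4.62 × 10^-14 m

Since λ ∝ 1/m at constant velocity, the lighter particle has the longer wavelength.

The neutron has the longer de Broglie wavelength.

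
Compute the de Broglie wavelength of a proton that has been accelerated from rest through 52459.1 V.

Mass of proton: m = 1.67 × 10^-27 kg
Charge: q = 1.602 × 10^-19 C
1.25 × 10^-13 m

When a particle is accelerated through voltage V, it gains kinetic energy KE = qV.

The de Broglie wavelength is then λ = h/√(2mqV):

λ = h/√(2mqV)
λ = (6.626 × 10^-34 J·s) / √(2 × 1.67 × 10^-27 kg × 1.602 × 10^-19 C × 52459.1 V)
λ = 1.25 × 10^-13 m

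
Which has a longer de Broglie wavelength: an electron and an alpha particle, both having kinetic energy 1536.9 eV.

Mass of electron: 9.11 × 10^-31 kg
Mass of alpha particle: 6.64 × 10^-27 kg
The electron has the longer wavelength.

Using λ = h/√(2mKE):

For electron: λ₁ = h/√(2m₁KE) = 3.13 × 10^-11 m
For alpha particle: λ₂ = h/√(2m₂KE) = 3.66 × 10^-13 m

Since λ ∝ 1/√m at constant kinetic energy, the lighter particle has the longer wavelength.

The electron has the longer de Broglie wavelength.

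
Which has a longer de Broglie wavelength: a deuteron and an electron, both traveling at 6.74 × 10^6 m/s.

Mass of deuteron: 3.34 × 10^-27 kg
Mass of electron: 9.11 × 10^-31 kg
The electron has the longer wavelength.

Using λ = h/(mv), since both particles have the same velocity, the wavelength depends only on mass.

For deuteron: λ₁ = h/(m₁v) = 2.94 × 10^-14 m
For electron: λ₂ = h/(m₂v) = 1.08 × 10^-10 m

Since λ ∝ 1/m at constant velocity, the lighter particle has the longer wavelength.

The electron has the longer de Broglie wavelength.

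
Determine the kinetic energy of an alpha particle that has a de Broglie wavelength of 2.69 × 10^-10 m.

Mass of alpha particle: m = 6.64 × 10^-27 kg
4.57 × 10^-22 J (or 2.85 × 10^-3 eV)

From λ = h/√(2mKE), we solve for KE:

λ² = h²/(2mKE)
KE = h²/(2mλ²)
KE = (6.626 × 10^-34 J·s)² / (2 × 6.64 × 10^-27 kg × (2.69 × 10^-10 m)²)
KE = 4.57 × 10^-22 J
KE = 2.85 × 10^-3 eV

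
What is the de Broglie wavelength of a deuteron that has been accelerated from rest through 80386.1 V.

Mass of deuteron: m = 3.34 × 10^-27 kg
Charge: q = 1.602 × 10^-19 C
7.14 × 10^-14 m

When a particle is accelerated through voltage V, it gains kinetic energy KE = qV.

The de Broglie wavelength is then λ = h/√(2mqV):

λ = h/√(2mqV)
λ = (6.626 × 10^-34 J·s) / √(2 × 3.34 × 10^-27 kg × 1.602 × 10^-19 C × 80386.1 V)
λ = 7.14 × 10^-14 m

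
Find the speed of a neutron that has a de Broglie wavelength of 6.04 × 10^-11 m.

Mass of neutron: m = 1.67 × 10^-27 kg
6.57 × 10^3 m/s

From the de Broglie relation λ = h/(mv), we solve for v:

v = h/(mλ)
v = (6.626 × 10^-34 J·s) / (1.67 × 10^-27 kg × 6.04 × 10^-11 m)
v = 6.57 × 10^3 m/s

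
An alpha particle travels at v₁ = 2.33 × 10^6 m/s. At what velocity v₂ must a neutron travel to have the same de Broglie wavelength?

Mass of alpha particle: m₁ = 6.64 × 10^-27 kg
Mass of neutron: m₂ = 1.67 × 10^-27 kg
v₂ = 9.26 × 10^6 m/s

For equal de Broglie wavelengths: λ₁ = λ₂

h/(m₁v₁) = h/(m₂v₂)
m₁v₁ = m₂v₂
v₂ = v₁ · (m₁/m₂)

v₂ = 2.33 × 10^6 m/s × (6.64 × 10^-27 kg / 1.67 × 10^-27 kg)
v₂ = 9.26 × 10^6 m/s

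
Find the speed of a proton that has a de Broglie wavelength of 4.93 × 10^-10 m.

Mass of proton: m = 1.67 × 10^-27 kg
8.05 × 10^2 m/s

From the de Broglie relation λ = h/(mv), we solve for v:

v = h/(mλ)
v = (6.626 × 10^-34 J·s) / (1.67 × 10^-27 kg × 4.93 × 10^-10 m)
v = 8.05 × 10^2 m/s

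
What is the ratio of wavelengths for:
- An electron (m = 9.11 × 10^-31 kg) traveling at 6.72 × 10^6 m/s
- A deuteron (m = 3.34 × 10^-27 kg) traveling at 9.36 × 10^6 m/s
λ₁/λ₂ = 5.11 × 10^3

Using λ = h/(mv):

λ₁ = h/(m₁v₁) = 1.08 × 10^-10 m
λ₂ = h/(m₂v₂) = 2.12 × 10^-14 m

Ratio λ₁/λ₂ = (m₂v₂)/(m₁v₁)
         = (3.34 × 10^-27 kg × 9.36 × 10^6 m/s) / (9.11 × 10^-31 kg × 6.72 × 10^6 m/s)
         = 5.11 × 10^3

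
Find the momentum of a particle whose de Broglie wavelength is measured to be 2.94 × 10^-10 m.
2.25 × 10^-24 kg·m/s

From the de Broglie relation λ = h/p, we solve for p:

p = h/λ
p = (6.626 × 10^-34 J·s) / (2.94 × 10^-10 m)
p = 2.25 × 10^-24 kg·m/s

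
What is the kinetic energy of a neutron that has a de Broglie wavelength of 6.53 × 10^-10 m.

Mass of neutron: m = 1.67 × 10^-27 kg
3.08 × 10^-22 J (or 1.92 × 10^-3 eV)

From λ = h/√(2mKE), we solve for KE:

λ² = h²/(2mKE)
KE = h²/(2mλ²)
KE = (6.626 × 10^-34 J·s)² / (2 × 1.67 × 10^-27 kg × (6.53 × 10^-10 m)²)
KE = 3.08 × 10^-22 J
KE = 1.92 × 10^-3 eV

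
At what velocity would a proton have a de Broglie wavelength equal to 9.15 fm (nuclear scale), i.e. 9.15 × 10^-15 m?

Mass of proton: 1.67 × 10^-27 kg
4.34 × 10^7 m/s

From λ = h/(mv), solve for v:

v = h/(mλ)
v = (6.626 × 10^-34 J·s) / (1.67 × 10^-27 kg × 9.15 × 10^-15 m)
v = 4.34 × 10^7 m/s

Note: This velocity is 14.5% of the speed of light, so relativistic corrections would be needed for a more accurate calculation.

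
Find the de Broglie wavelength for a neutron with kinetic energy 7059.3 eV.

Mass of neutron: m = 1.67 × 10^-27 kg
3.41 × 10^-13 m

Using λ = h/√(2mKE):

First convert KE to Joules: KE = 7059.3 eV = 1.131 × 10^-15 J

λ = h/√(2mKE)
λ = (6.626 × 10^-34 J·s) / √(2 × 1.67 × 10^-27 kg × 1.131 × 10^-15 J)
λ = 3.41 × 10^-13 m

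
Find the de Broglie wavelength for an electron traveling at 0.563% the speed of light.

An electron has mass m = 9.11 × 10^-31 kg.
4.31 × 10^-10 m

Using the de Broglie relation λ = h/(mv):

v = 0.563% × c = 1.688 × 10^6 m/s

λ = h/(mv)
λ = (6.626 × 10^-34 J·s) / (9.11 × 10^-31 kg × 1.688 × 10^6 m/s)
λ = 4.31 × 10^-10 m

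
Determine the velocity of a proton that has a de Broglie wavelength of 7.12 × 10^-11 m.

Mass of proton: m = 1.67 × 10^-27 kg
5.57 × 10^3 m/s

From the de Broglie relation λ = h/(mv), we solve for v:

v = h/(mλ)
v = (6.626 × 10^-34 J·s) / (1.67 × 10^-27 kg × 7.12 × 10^-11 m)
v = 5.57 × 10^3 m/s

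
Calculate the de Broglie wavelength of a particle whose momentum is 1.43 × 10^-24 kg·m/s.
4.63 × 10^-10 m

Using the de Broglie relation λ = h/p:

λ = h/p
λ = (6.626 × 10^-34 J·s) / (1.43 × 10^-24 kg·m/s)
λ = 4.63 × 10^-10 m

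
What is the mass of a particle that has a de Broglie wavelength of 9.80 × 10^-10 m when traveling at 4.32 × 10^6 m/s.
1.57 × 10^-31 kg

From the de Broglie relation λ = h/(mv), we solve for m:

m = h/(λv)
m = (6.626 × 10^-34 J·s) / (9.80 × 10^-10 m × 4.32 × 10^6 m/s)
m = 1.57 × 10^-31 kg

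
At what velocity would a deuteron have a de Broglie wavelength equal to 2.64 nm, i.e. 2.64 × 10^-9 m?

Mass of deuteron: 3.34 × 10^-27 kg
7.51 × 10^1 m/s

From λ = h/(mv), solve for v:

v = h/(mλ)
v = (6.626 × 10^-34 J·s) / (3.34 × 10^-27 kg × 2.64 × 10^-9 m)
v = 7.51 × 10^1 m/s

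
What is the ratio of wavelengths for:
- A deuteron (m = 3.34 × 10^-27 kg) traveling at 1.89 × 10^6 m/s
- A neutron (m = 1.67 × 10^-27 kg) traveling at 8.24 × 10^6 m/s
λ₁/λ₂ = 2.18

Using λ = h/(mv):

λ₁ = h/(m₁v₁) = 1.05 × 10^-13 m
λ₂ = h/(m₂v₂) = 4.82 × 10^-14 m

Ratio λ₁/λ₂ = (m₂v₂)/(m₁v₁)
         = (1.67 × 10^-27 kg × 8.24 × 10^6 m/s) / (3.34 × 10^-27 kg × 1.89 × 10^6 m/s)
         = 2.18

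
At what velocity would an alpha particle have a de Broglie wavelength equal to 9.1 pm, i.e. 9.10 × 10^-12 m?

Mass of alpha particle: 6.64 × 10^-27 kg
1.10 × 10^4 m/s

From λ = h/(mv), solve for v:

v = h/(mλ)
v = (6.626 × 10^-34 J·s) / (6.64 × 10^-27 kg × 9.10 × 10^-12 m)
v = 1.10 × 10^4 m/s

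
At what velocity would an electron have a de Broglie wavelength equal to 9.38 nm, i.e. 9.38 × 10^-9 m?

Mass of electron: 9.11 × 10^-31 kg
7.75 × 10^4 m/s

From λ = h/(mv), solve for v:

v = h/(mλ)
v = (6.626 × 10^-34 J·s) / (9.11 × 10^-31 kg × 9.38 × 10^-9 m)
v = 7.75 × 10^4 m/s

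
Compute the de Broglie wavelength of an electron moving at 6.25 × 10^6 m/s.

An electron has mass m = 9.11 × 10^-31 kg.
1.16 × 10^-10 m

Using the de Broglie relation λ = h/(mv):

λ = h/(mv)
λ = (6.626 × 10^-34 J·s) / (9.11 × 10^-31 kg × 6.25 × 10^6 m/s)
λ = 1.16 × 10^-10 m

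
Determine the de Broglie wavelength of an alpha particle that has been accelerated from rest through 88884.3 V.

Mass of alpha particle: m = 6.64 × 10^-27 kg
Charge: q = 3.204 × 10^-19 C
3.41 × 10^-14 m

When a particle is accelerated through voltage V, it gains kinetic energy KE = qV.

The de Broglie wavelength is then λ = h/√(2mqV):

λ = h/√(2mqV)
λ = (6.626 × 10^-34 J·s) / √(2 × 6.64 × 10^-27 kg × 3.204 × 10^-19 C × 88884.3 V)
λ = 3.41 × 10^-14 m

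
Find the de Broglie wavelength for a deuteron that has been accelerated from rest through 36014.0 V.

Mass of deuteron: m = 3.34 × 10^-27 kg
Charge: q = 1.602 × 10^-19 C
1.07 × 10^-13 m

When a particle is accelerated through voltage V, it gains kinetic energy KE = qV.

The de Broglie wavelength is then λ = h/√(2mqV):

λ = h/√(2mqV)
λ = (6.626 × 10^-34 J·s) / √(2 × 3.34 × 10^-27 kg × 1.602 × 10^-19 C × 36014.0 V)
λ = 1.07 × 10^-13 m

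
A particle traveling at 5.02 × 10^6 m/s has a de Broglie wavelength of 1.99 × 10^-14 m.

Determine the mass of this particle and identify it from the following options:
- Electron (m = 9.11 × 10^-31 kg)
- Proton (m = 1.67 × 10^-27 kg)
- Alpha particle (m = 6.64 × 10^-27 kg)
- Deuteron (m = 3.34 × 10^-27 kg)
The particle is an alpha particle.

From λ = h/(mv), solve for mass:

m = h/(λv)
m = (6.626 × 10^-34 J·s) / (1.99 × 10^-14 m × 5.02 × 10^6 m/s)
m = 6.63 × 10^-27 kg

Comparing with the listed masses, this is closest to an alpha particle.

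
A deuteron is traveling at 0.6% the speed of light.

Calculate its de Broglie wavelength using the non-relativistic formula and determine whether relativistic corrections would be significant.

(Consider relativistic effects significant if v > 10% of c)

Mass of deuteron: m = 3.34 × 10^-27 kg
No, relativistic corrections are not needed.

Using the non-relativistic de Broglie formula λ = h/(mv):

v = 0.6% × c = 1.799 × 10^6 m/s

λ = h/(mv)
λ = (6.626 × 10^-34 J·s) / (3.34 × 10^-27 kg × 1.799 × 10^6 m/s)
λ = 1.10 × 10^-13 m

Since v = 0.6% of c < 10% of c, relativistic corrections are NOT significant and this non-relativistic result is a good approximation.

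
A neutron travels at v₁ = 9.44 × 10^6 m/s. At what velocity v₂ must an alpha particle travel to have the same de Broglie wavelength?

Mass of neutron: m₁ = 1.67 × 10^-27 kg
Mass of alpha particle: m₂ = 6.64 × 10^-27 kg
v₂ = 2.37 × 10^6 m/s

For equal de Broglie wavelengths: λ₁ = λ₂

h/(m₁v₁) = h/(m₂v₂)
m₁v₁ = m₂v₂
v₂ = v₁ · (m₁/m₂)

v₂ = 9.44 × 10^6 m/s × (1.67 × 10^-27 kg / 6.64 × 10^-27 kg)
v₂ = 2.37 × 10^6 m/s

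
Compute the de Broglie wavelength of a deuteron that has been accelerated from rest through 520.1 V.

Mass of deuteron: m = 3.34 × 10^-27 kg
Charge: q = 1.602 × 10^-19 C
8.88 × 10^-13 m

When a particle is accelerated through voltage V, it gains kinetic energy KE = qV.

The de Broglie wavelength is then λ = h/√(2mqV):

λ = h/√(2mqV)
λ = (6.626 × 10^-34 J·s) / √(2 × 3.34 × 10^-27 kg × 1.602 × 10^-19 C × 520.1 V)
λ = 8.88 × 10^-13 m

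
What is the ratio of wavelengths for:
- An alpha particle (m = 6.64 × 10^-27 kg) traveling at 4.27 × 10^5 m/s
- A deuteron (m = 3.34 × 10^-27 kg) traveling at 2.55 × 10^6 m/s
λ₁/λ₂ = 3.00

Using λ = h/(mv):

λ₁ = h/(m₁v₁) = 2.34 × 10^-13 m
λ₂ = h/(m₂v₂) = 7.78 × 10^-14 m

Ratio λ₁/λ₂ = (m₂v₂)/(m₁v₁)
         = (3.34 × 10^-27 kg × 2.55 × 10^6 m/s) / (6.64 × 10^-27 kg × 4.27 × 10^5 m/s)
         = 3.00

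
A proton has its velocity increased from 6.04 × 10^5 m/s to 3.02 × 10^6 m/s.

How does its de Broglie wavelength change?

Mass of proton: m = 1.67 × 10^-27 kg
The wavelength decreases by a factor of 5.

Using λ = h/(mv):

Initial wavelength: λ₁ = h/(mv₁) = 6.57 × 10^-13 m
Final wavelength: λ₂ = h/(mv₂) = 1.31 × 10^-13 m

Since λ ∝ 1/v, when velocity increases by a factor of 5, the wavelength decreases by a factor of 5.

λ₂/λ₁ = v₁/v₂ = 1/5

The wavelength decreases by a factor of 5.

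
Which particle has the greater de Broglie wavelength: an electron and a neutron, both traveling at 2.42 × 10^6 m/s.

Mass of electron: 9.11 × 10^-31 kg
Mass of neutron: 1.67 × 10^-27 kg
The electron has the longer wavelength.

Using λ = h/(mv), since both particles have the same velocity, the wavelength depends only on mass.

For electron: λ₁ = h/(m₁v) = 3.01 × 10^-10 m
For neutron: λ₂ = h/(m₂v) = 1.64 × 10^-13 m

Since λ ∝ 1/m at constant velocity, the lighter particle has the longer wavelength.

The electron has the longer de Broglie wavelength.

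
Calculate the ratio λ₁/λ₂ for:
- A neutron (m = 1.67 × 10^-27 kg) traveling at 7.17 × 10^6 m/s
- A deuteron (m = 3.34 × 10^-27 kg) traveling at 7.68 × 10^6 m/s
λ₁/λ₂ = 2.14

Using λ = h/(mv):

λ₁ = h/(m₁v₁) = 5.53 × 10^-14 m
λ₂ = h/(m₂v₂) = 2.58 × 10^-14 m

Ratio λ₁/λ₂ = (m₂v₂)/(m₁v₁)
         = (3.34 × 10^-27 kg × 7.68 × 10^6 m/s) / (1.67 × 10^-27 kg × 7.17 × 10^6 m/s)
         = 2.14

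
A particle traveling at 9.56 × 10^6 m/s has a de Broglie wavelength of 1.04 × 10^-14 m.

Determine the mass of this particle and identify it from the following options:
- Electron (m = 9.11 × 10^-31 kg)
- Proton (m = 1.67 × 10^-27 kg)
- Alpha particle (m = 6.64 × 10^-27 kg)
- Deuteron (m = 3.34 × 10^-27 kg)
The particle is an alpha particle.

From λ = h/(mv), solve for mass:

m = h/(λv)
m = (6.626 × 10^-34 J·s) / (1.04 × 10^-14 m × 9.56 × 10^6 m/s)
m = 6.66 × 10^-27 kg

Comparing with the listed masses, this is closest to an alpha particle.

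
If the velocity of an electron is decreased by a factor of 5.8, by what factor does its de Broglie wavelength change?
The wavelength increases by a factor of 5.8.

From λ = h/(mv), the wavelength is inversely proportional to velocity:

λ ∝ 1/v

If v → v/5.8, then λ → 5.8λ

When velocity is decreased by a factor of 5.8, the wavelength increases by a factor of 5.8.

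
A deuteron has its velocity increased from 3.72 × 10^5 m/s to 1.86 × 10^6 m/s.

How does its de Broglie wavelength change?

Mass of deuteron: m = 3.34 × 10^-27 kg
The wavelength decreases by a factor of 5.

Using λ = h/(mv):

Initial wavelength: λ₁ = h/(mv₁) = 5.33 × 10^-13 m
Final wavelength: λ₂ = h/(mv₂) = 1.07 × 10^-13 m

Since λ ∝ 1/v, when velocity increases by a factor of 5, the wavelength decreases by a factor of 5.

λ₂/λ₁ = v₁/v₂ = 1/5

The wavelength decreases by a factor of 5.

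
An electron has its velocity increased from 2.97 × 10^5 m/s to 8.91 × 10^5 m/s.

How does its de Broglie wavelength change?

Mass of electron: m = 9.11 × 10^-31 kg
The wavelength decreases by a factor of 3.

Using λ = h/(mv):

Initial wavelength: λ₁ = h/(mv₁) = 2.45 × 10^-9 m
Final wavelength: λ₂ = h/(mv₂) = 8.16 × 10^-10 m

Since λ ∝ 1/v, when velocity increases by a factor of 3, the wavelength decreases by a factor of 3.

λ₂/λ₁ = v₁/v₂ = 1/3

The wavelength decreases by a factor of 3.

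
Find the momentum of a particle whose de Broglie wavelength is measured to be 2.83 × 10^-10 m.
2.34 × 10^-24 kg·m/s

From the de Broglie relation λ = h/p, we solve for p:

p = h/λ
p = (6.626 × 10^-34 J·s) / (2.83 × 10^-10 m)
p = 2.34 × 10^-24 kg·m/s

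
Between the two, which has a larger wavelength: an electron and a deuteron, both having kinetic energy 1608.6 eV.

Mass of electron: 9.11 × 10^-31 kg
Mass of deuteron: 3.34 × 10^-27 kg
The electron has the longer wavelength.

Using λ = h/√(2mKE):

For electron: λ₁ = h/√(2m₁KE) = 3.06 × 10^-11 m
For deuteron: λ₂ = h/√(2m₂KE) = 5.05 × 10^-13 m

Since λ ∝ 1/√m at constant kinetic energy, the lighter particle has the longer wavelength.

The electron has the longer de Broglie wavelength.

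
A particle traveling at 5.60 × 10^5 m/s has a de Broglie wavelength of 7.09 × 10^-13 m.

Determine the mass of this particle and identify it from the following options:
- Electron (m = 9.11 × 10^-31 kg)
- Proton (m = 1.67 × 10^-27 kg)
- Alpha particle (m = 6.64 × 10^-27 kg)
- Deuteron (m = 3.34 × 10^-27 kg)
The particle is a proton.

From λ = h/(mv), solve for mass:

m = h/(λv)
m = (6.626 × 10^-34 J·s) / (7.09 × 10^-13 m × 5.60 × 10^5 m/s)
m = 1.67 × 10^-27 kg

Comparing with the listed masses, this is closest to a proton.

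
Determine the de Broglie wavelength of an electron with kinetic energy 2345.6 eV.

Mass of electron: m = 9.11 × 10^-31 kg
2.53 × 10^-11 m

Using λ = h/√(2mKE):

First convert KE to Joules: KE = 2345.6 eV = 3.758 × 10^-16 J

λ = h/√(2mKE)
λ = (6.626 × 10^-34 J·s) / √(2 × 9.11 × 10^-31 kg × 3.758 × 10^-16 J)
λ = 2.53 × 10^-11 m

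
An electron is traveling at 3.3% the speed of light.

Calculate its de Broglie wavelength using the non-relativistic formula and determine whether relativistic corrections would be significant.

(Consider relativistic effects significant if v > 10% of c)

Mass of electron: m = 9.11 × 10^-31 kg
No, relativistic corrections are not needed.

Using the non-relativistic de Broglie formula λ = h/(mv):

v = 3.3% × c = 9.893 × 10^6 m/s

λ = h/(mv)
λ = (6.626 × 10^-34 J·s) / (9.11 × 10^-31 kg × 9.893 × 10^6 m/s)
λ = 7.35 × 10^-11 m

Since v = 3.3% of c < 10% of c, relativistic corrections are NOT significant and this non-relativistic result is a good approximation.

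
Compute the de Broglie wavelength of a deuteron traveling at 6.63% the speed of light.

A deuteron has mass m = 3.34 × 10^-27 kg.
9.98 × 10^-15 m

Using the de Broglie relation λ = h/(mv):

v = 6.63% × c = 1.988 × 10^7 m/s

λ = h/(mv)
λ = (6.626 × 10^-34 J·s) / (3.34 × 10^-27 kg × 1.988 × 10^7 m/s)
λ = 9.98 × 10^-15 m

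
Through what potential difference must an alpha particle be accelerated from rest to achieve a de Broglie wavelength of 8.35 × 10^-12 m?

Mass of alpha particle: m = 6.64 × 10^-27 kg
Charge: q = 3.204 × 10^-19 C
1.48 V

From λ = h/√(2mqV), we solve for V:

λ² = h²/(2mqV)
V = h²/(2mqλ²)
V = (6.626 × 10^-34 J·s)² / (2 × 6.64 × 10^-27 kg × 3.204 × 10^-19 C × (8.35 × 10^-12 m)²)
V = 1.48 V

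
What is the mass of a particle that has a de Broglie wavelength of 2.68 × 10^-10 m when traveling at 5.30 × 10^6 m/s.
4.66 × 10^-31 kg

From the de Broglie relation λ = h/(mv), we solve for m:

m = h/(λv)
m = (6.626 × 10^-34 J·s) / (2.68 × 10^-10 m × 5.30 × 10^6 m/s)
m = 4.66 × 10^-31 kg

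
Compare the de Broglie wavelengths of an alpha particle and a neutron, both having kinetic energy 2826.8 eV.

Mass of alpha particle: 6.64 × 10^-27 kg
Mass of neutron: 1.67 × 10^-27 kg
The neutron has the longer wavelength.

Using λ = h/√(2mKE):

For alpha particle: λ₁ = h/√(2m₁KE) = 2.70 × 10^-13 m
For neutron: λ₂ = h/√(2m₂KE) = 5.39 × 10^-13 m

Since λ ∝ 1/√m at constant kinetic energy, the lighter particle has the longer wavelength.

The neutron has the longer de Broglie wavelength.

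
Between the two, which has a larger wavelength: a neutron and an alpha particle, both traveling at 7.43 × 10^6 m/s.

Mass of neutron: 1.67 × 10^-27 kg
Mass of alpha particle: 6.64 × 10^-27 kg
The neutron has the longer wavelength.

Using λ = h/(mv), since both particles have the same velocity, the wavelength depends only on mass.

For neutron: λ₁ = h/(m₁v) = 5.34 × 10^-14 m
For alpha particle: λ₂ = h/(m₂v) = 1.34 × 10^-14 m

Since λ ∝ 1/m at constant velocity, the lighter particle has the longer wavelength.

The neutron has the longer de Broglie wavelength.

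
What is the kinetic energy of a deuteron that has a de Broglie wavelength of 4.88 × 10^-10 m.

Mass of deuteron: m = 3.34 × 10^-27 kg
2.76 × 10^-22 J (or 1.72 × 10^-3 eV)

From λ = h/√(2mKE), we solve for KE:

λ² = h²/(2mKE)
KE = h²/(2mλ²)
KE = (6.626 × 10^-34 J·s)² / (2 × 3.34 × 10^-27 kg × (4.88 × 10^-10 m)²)
KE = 2.76 × 10^-22 J
KE = 1.72 × 10^-3 eV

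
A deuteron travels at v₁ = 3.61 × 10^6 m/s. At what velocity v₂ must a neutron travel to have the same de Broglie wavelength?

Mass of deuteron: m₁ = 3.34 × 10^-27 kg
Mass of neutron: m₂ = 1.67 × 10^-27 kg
v₂ = 7.22 × 10^6 m/s

For equal de Broglie wavelengths: λ₁ = λ₂

h/(m₁v₁) = h/(m₂v₂)
m₁v₁ = m₂v₂
v₂ = v₁ · (m₁/m₂)

v₂ = 3.61 × 10^6 m/s × (3.34 × 10^-27 kg / 1.67 × 10^-27 kg)
v₂ = 7.22 × 10^6 m/s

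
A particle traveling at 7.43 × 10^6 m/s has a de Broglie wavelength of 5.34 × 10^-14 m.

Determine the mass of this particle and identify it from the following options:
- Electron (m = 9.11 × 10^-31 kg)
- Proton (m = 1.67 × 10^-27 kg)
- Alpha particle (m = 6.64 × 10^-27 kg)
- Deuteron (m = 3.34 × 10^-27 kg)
The particle is a proton.

From λ = h/(mv), solve for mass:

m = h/(λv)
m = (6.626 × 10^-34 J·s) / (5.34 × 10^-14 m × 7.43 × 10^6 m/s)
m = 1.67 × 10^-27 kg

Comparing with the listed masses, this is closest to a proton.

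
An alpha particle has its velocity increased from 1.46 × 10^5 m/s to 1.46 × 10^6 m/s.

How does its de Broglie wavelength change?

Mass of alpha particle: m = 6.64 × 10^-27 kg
The wavelength decreases by a factor of 10.

Using λ = h/(mv):

Initial wavelength: λ₁ = h/(mv₁) = 6.83 × 10^-13 m
Final wavelength: λ₂ = h/(mv₂) = 6.83 × 10^-14 m

Since λ ∝ 1/v, when velocity increases by a factor of 10, the wavelength decreases by a factor of 10.

λ₂/λ₁ = v₁/v₂ = 1/10

The wavelength decreases by a factor of 10.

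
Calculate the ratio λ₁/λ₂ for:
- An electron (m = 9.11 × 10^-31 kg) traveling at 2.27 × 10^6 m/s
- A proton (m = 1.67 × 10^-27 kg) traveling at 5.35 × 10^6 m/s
λ₁/λ₂ = 4.32 × 10^3

Using λ = h/(mv):

λ₁ = h/(m₁v₁) = 3.20 × 10^-10 m
λ₂ = h/(m₂v₂) = 7.42 × 10^-14 m

Ratio λ₁/λ₂ = (m₂v₂)/(m₁v₁)
         = (1.67 × 10^-27 kg × 5.35 × 10^6 m/s) / (9.11 × 10^-31 kg × 2.27 × 10^6 m/s)
         = 4.32 × 10^3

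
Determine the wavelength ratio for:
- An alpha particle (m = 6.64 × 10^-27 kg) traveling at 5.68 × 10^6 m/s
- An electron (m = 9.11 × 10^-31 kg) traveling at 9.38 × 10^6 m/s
λ₁/λ₂ = 2.27 × 10^-4

Using λ = h/(mv):

λ₁ = h/(m₁v₁) = 1.76 × 10^-14 m
λ₂ = h/(m₂v₂) = 7.75 × 10^-11 m

Ratio λ₁/λ₂ = (m₂v₂)/(m₁v₁)
         = (9.11 × 10^-31 kg × 9.38 × 10^6 m/s) / (6.64 × 10^-27 kg × 5.68 × 10^6 m/s)
         = 2.27 × 10^-4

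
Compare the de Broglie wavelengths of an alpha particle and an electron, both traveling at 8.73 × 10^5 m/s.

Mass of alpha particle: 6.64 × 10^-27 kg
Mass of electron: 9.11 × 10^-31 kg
The electron has the longer wavelength.

Using λ = h/(mv), since both particles have the same velocity, the wavelength depends only on mass.

For alpha particle: λ₁ = h/(m₁v) = 1.14 × 10^-13 m
For electron: λ₂ = h/(m₂v) = 8.33 × 10^-10 m

Since λ ∝ 1/m at constant velocity, the lighter particle has the longer wavelength.

The electron has the longer de Broglie wavelength.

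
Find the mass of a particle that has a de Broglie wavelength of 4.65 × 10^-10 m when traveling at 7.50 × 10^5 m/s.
1.90 × 10^-30 kg

From the de Broglie relation λ = h/(mv), we solve for m:

m = h/(λv)
m = (6.626 × 10^-34 J·s) / (4.65 × 10^-10 m × 7.50 × 10^5 m/s)
m = 1.90 × 10^-30 kg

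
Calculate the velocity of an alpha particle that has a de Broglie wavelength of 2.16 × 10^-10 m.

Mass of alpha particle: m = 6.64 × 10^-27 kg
4.62 × 10^2 m/s

From the de Broglie relation λ = h/(mv), we solve for v:

v = h/(mλ)
v = (6.626 × 10^-34 J·s) / (6.64 × 10^-27 kg × 2.16 × 10^-10 m)
v = 4.62 × 10^2 m/s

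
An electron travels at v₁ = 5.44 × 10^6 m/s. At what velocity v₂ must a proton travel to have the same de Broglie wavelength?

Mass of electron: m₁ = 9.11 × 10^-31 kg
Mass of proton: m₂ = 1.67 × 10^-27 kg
v₂ = 2.97 × 10^3 m/s

For equal de Broglie wavelengths: λ₁ = λ₂

h/(m₁v₁) = h/(m₂v₂)
m₁v₁ = m₂v₂
v₂ = v₁ · (m₁/m₂)

v₂ = 5.44 × 10^6 m/s × (9.11 × 10^-31 kg / 1.67 × 10^-27 kg)
v₂ = 2.97 × 10^3 m/s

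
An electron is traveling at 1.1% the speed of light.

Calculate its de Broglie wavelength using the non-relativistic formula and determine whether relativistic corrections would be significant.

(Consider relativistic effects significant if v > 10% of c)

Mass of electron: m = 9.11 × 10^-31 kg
No, relativistic corrections are not needed.

Using the non-relativistic de Broglie formula λ = h/(mv):

v = 1.1% × c = 3.298 × 10^6 m/s

λ = h/(mv)
λ = (6.626 × 10^-34 J·s) / (9.11 × 10^-31 kg × 3.298 × 10^6 m/s)
λ = 2.21 × 10^-10 m

Since v = 1.1% of c < 10% of c, relativistic corrections are NOT significant and this non-relativistic result is a good approximation.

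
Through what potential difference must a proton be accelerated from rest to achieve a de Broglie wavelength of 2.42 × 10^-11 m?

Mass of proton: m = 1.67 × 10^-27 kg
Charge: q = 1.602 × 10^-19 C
1.40 V

From λ = h/√(2mqV), we solve for V:

λ² = h²/(2mqV)
V = h²/(2mqλ²)
V = (6.626 × 10^-34 J·s)² / (2 × 1.67 × 10^-27 kg × 1.602 × 10^-19 C × (2.42 × 10^-11 m)²)
V = 1.40 V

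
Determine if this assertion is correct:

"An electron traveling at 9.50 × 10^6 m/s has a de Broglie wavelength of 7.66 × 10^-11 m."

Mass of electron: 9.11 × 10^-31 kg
True

The claim is correct.

Using λ = h/(mv):
λ = (6.626 × 10^-34 J·s) / (9.11 × 10^-31 kg × 9.50 × 10^6 m/s)
λ = 7.66 × 10^-11 m

This matches the claimed value.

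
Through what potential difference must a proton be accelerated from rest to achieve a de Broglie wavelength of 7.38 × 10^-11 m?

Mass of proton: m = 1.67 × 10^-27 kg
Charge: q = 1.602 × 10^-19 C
1.51 × 10^-1 V

From λ = h/√(2mqV), we solve for V:

λ² = h²/(2mqV)
V = h²/(2mqλ²)
V = (6.626 × 10^-34 J·s)² / (2 × 1.67 × 10^-27 kg × 1.602 × 10^-19 C × (7.38 × 10^-11 m)²)
V = 1.51 × 10^-1 V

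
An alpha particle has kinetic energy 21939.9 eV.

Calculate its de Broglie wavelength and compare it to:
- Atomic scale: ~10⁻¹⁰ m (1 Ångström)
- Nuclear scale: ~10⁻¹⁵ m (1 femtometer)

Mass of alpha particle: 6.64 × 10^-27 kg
λ = 9.70 × 10^-14 m, which is between nuclear and atomic scales.

Using λ = h/√(2mKE):

KE = 21939.9 eV = 3.515 × 10^-15 J

λ = h/√(2mKE)
λ = (6.626 × 10^-34 J·s) / √(2 × 6.64 × 10^-27 kg × 3.515 × 10^-15 J)
λ = 9.70 × 10^-14 m

Comparison:
- Atomic scale (10⁻¹⁰ m): λ is 0.00097× this size
- Nuclear scale (10⁻¹⁵ m): λ is 97× this size

The wavelength is between nuclear and atomic scales.

This wavelength is appropriate for probing atomic structure but too large for nuclear physics experiments.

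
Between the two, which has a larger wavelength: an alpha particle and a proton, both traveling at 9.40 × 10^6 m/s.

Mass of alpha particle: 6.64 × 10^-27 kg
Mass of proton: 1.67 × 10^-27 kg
The proton has the longer wavelength.

Using λ = h/(mv), since both particles have the same velocity, the wavelength depends only on mass.

For alpha particle: λ₁ = h/(m₁v) = 1.06 × 10^-14 m
For proton: λ₂ = h/(m₂v) = 4.22 × 10^-14 m

Since λ ∝ 1/m at constant velocity, the lighter particle has the longer wavelength.

The proton has the longer de Broglie wavelength.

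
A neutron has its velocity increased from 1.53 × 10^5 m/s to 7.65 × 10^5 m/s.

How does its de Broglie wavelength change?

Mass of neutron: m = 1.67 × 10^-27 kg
The wavelength decreases by a factor of 5.

Using λ = h/(mv):

Initial wavelength: λ₁ = h/(mv₁) = 2.59 × 10^-12 m
Final wavelength: λ₂ = h/(mv₂) = 5.19 × 10^-13 m

Since λ ∝ 1/v, when velocity increases by a factor of 5, the wavelength decreases by a factor of 5.

λ₂/λ₁ = v₁/v₂ = 1/5

The wavelength decreases by a factor of 5.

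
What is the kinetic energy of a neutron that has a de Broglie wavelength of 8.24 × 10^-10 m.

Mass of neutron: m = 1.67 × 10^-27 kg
1.94 × 10^-22 J (or 1.21 × 10^-3 eV)

From λ = h/√(2mKE), we solve for KE:

λ² = h²/(2mKE)
KE = h²/(2mλ²)
KE = (6.626 × 10^-34 J·s)² / (2 × 1.67 × 10^-27 kg × (8.24 × 10^-10 m)²)
KE = 1.94 × 10^-22 J
KE = 1.21 × 10^-3 eV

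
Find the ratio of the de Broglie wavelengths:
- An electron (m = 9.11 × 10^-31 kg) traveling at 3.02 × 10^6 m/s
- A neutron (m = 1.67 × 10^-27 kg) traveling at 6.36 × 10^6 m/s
λ₁/λ₂ = 3.86 × 10^3

Using λ = h/(mv):

λ₁ = h/(m₁v₁) = 2.41 × 10^-10 m
λ₂ = h/(m₂v₂) = 6.24 × 10^-14 m

Ratio λ₁/λ₂ = (m₂v₂)/(m₁v₁)
         = (1.67 × 10^-27 kg × 6.36 × 10^6 m/s) / (9.11 × 10^-31 kg × 3.02 × 10^6 m/s)
         = 3.86 × 10^3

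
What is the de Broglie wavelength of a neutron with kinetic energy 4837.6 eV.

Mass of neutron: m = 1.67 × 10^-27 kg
4.12 × 10^-13 m

Using λ = h/√(2mKE):

First convert KE to Joules: KE = 4837.6 eV = 7.751 × 10^-16 J

λ = h/√(2mKE)
λ = (6.626 × 10^-34 J·s) / √(2 × 1.67 × 10^-27 kg × 7.751 × 10^-16 J)
λ = 4.12 × 10^-13 m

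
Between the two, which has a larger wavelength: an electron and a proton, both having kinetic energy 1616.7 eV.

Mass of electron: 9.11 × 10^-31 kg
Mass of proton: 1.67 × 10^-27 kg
The electron has the longer wavelength.

Using λ = h/√(2mKE):

For electron: λ₁ = h/√(2m₁KE) = 3.05 × 10^-11 m
For proton: λ₂ = h/√(2m₂KE) = 7.12 × 10^-13 m

Since λ ∝ 1/√m at constant kinetic energy, the lighter particle has the longer wavelength.

The electron has the longer de Broglie wavelength.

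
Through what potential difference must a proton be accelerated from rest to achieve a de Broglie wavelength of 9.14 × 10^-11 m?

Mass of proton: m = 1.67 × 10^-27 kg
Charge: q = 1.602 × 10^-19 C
9.82 × 10^-2 V

From λ = h/√(2mqV), we solve for V:

λ² = h²/(2mqV)
V = h²/(2mqλ²)
V = (6.626 × 10^-34 J·s)² / (2 × 1.67 × 10^-27 kg × 1.602 × 10^-19 C × (9.14 × 10^-11 m)²)
V = 9.82 × 10^-2 V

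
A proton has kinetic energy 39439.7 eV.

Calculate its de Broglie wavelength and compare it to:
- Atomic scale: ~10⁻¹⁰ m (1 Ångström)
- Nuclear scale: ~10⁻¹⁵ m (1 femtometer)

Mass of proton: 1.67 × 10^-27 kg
λ = 1.44 × 10^-13 m, which is between nuclear and atomic scales.

Using λ = h/√(2mKE):

KE = 39439.7 eV = 6.319 × 10^-15 J

λ = h/√(2mKE)
λ = (6.626 × 10^-34 J·s) / √(2 × 1.67 × 10^-27 kg × 6.319 × 10^-15 J)
λ = 1.44 × 10^-13 m

Comparison:
- Atomic scale (10⁻¹⁰ m): λ is 0.0014× this size
- Nuclear scale (10⁻¹⁵ m): λ is 1.4e+02× this size

The wavelength is between nuclear and atomic scales.

This wavelength is appropriate for probing atomic structure but too large for nuclear physics experiments.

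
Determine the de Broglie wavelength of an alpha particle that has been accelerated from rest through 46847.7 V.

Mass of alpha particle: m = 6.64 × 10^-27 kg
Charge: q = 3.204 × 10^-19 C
4.69 × 10^-14 m

When a particle is accelerated through voltage V, it gains kinetic energy KE = qV.

The de Broglie wavelength is then λ = h/√(2mqV):

λ = h/√(2mqV)
λ = (6.626 × 10^-34 J·s) / √(2 × 6.64 × 10^-27 kg × 3.204 × 10^-19 C × 46847.7 V)
λ = 4.69 × 10^-14 m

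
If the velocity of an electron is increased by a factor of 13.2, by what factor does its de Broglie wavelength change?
The wavelength decreases by a factor of 13.2.

From λ = h/(mv), the wavelength is inversely proportional to velocity:

λ ∝ 1/v

If v → 13.2v, then λ → λ/13.2

When velocity is increased by a factor of 13.2, the wavelength decreases by a factor of 13.2.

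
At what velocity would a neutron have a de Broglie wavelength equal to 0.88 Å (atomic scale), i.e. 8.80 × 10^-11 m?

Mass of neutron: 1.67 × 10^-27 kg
4.51 × 10^3 m/s

From λ = h/(mv), solve for v:

v = h/(mλ)
v = (6.626 × 10^-34 J·s) / (1.67 × 10^-27 kg × 8.80 × 10^-11 m)
v = 4.51 × 10^3 m/s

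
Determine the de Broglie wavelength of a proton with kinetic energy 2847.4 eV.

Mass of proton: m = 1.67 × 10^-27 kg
5.37 × 10^-13 m

Using λ = h/√(2mKE):

First convert KE to Joules: KE = 2847.4 eV = 4.562 × 10^-16 J

λ = h/√(2mKE)
λ = (6.626 × 10^-34 J·s) / √(2 × 1.67 × 10^-27 kg × 4.562 × 10^-16 J)
λ = 5.37 × 10^-13 m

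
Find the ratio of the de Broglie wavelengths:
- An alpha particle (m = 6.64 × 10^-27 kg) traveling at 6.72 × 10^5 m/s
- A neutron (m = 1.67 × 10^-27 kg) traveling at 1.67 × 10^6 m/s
λ₁/λ₂ = 0.625

Using λ = h/(mv):

λ₁ = h/(m₁v₁) = 1.48 × 10^-13 m
λ₂ = h/(m₂v₂) = 2.38 × 10^-13 m

Ratio λ₁/λ₂ = (m₂v₂)/(m₁v₁)
         = (1.67 × 10^-27 kg × 1.67 × 10^6 m/s) / (6.64 × 10^-27 kg × 6.72 × 10^5 m/s)
         = 0.625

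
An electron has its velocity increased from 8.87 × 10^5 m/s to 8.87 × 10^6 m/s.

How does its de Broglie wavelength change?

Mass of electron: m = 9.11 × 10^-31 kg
The wavelength decreases by a factor of 10.

Using λ = h/(mv):

Initial wavelength: λ₁ = h/(mv₁) = 8.20 × 10^-10 m
Final wavelength: λ₂ = h/(mv₂) = 8.20 × 10^-11 m

Since λ ∝ 1/v, when velocity increases by a factor of 10, the wavelength decreases by a factor of 10.

λ₂/λ₁ = v₁/v₂ = 1/10

The wavelength decreases by a factor of 10.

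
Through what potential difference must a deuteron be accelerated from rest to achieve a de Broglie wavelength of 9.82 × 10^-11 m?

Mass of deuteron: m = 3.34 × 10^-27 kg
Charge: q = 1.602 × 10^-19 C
4.25 × 10^-2 V

From λ = h/√(2mqV), we solve for V:

λ² = h²/(2mqV)
V = h²/(2mqλ²)
V = (6.626 × 10^-34 J·s)² / (2 × 3.34 × 10^-27 kg × 1.602 × 10^-19 C × (9.82 × 10^-11 m)²)
V = 4.25 × 10^-2 V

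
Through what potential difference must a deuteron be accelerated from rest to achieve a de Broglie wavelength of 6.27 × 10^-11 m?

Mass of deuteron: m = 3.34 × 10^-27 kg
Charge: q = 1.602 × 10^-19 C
1.04 × 10^-1 V

From λ = h/√(2mqV), we solve for V:

λ² = h²/(2mqV)
V = h²/(2mqλ²)
V = (6.626 × 10^-34 J·s)² / (2 × 3.34 × 10^-27 kg × 1.602 × 10^-19 C × (6.27 × 10^-11 m)²)
V = 1.04 × 10^-1 V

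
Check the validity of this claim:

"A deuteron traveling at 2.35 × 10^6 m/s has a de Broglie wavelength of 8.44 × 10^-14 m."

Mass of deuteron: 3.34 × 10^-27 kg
True

The claim is correct.

Using λ = h/(mv):
λ = (6.626 × 10^-34 J·s) / (3.34 × 10^-27 kg × 2.35 × 10^6 m/s)
λ = 8.44 × 10^-14 m

This matches the claimed value.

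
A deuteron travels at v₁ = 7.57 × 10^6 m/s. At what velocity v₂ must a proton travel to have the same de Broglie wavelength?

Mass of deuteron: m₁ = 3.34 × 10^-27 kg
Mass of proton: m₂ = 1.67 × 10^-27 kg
v₂ = 1.51 × 10^7 m/s

For equal de Broglie wavelengths: λ₁ = λ₂

h/(m₁v₁) = h/(m₂v₂)
m₁v₁ = m₂v₂
v₂ = v₁ · (m₁/m₂)

v₂ = 7.57 × 10^6 m/s × (3.34 × 10^-27 kg / 1.67 × 10^-27 kg)
v₂ = 1.51 × 10^7 m/s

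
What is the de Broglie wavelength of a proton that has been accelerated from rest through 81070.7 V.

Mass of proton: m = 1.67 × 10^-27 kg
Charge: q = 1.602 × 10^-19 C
1.01 × 10^-13 m

When a particle is accelerated through voltage V, it gains kinetic energy KE = qV.

The de Broglie wavelength is then λ = h/√(2mqV):

λ = h/√(2mqV)
λ = (6.626 × 10^-34 J·s) / √(2 × 1.67 × 10^-27 kg × 1.602 × 10^-19 C × 81070.7 V)
λ = 1.01 × 10^-13 m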